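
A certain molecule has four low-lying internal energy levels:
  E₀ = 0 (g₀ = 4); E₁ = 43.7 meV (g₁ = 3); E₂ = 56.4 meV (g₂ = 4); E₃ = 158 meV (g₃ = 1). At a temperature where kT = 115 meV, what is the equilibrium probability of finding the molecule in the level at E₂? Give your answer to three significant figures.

0.280

Eᵢ/kT = 0, 0.38000, 0.49043, 1.3739.
Z = Σ gᵢe^(−Eᵢ/kT) = 4·e^(−0) + 3·e^(−0.38000) + 4·e^(−0.49043) + 1·e^(−1.3739) = 4.0000 + 2.0516 + 2.4495 + 0.25312 = 8.7542.
P₂ = g₂ e^(−E₂/kT) / Z = 2.4495/8.7542 = 0.280.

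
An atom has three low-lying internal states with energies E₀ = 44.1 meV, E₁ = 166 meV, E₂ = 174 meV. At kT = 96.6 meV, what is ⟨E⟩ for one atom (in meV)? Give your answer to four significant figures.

88.39 meV

Eᵢ/kT = 0.456522, 1.71843, 1.80124.
Z = Σ e^(−Eᵢ/kT) = e^(−0.456522) + e^(−1.71843) + e^(−1.80124) = 0.633483 + 0.179348 + 0.165094 = 0.977925.
⟨E⟩ = Σ Eᵢ e^(−Eᵢ/kT) / Z = (44.1·0.633483 + 166·0.179348 + 174·0.165094) / 0.977925 = 88.39 meV.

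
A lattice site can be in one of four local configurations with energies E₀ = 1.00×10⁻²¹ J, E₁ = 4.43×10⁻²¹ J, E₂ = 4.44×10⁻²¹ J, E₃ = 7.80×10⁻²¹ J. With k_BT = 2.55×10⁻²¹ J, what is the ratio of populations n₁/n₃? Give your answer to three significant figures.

3.75

n₁/n₃ = exp[−(E₁−E₃)/kT] = exp(−(-3.37 ×10⁻²¹ J)/(2.55 ×10⁻²¹ J)) = exp(1.3216) = 3.75.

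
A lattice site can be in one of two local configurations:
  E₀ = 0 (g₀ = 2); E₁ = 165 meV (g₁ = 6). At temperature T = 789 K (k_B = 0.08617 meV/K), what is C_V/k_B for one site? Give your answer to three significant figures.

0.975

k_BT = 0.08617 × 789 K = 67.988 meV.
Eᵢ/kT = 0, 2.4269.
Z = Σ gᵢe^(−Eᵢ/kT) = 2·e^(−0) + 6·e^(−2.4269) = 2.0000 + 0.52986 = 2.5299.
⟨E⟩ = 34.557 meV, ⟨E²⟩ = 5702.0 meV².
C_V/k_B = (⟨E²⟩ − ⟨E⟩²)/(kT)² = (5702.0 − 1194.2)/4622.4 = 0.975.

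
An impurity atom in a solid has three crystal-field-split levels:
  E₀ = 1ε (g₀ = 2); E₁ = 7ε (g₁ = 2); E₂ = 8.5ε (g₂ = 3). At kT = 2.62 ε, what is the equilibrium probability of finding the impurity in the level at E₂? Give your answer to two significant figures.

0.072

Eᵢ/kT = 0.3817, 2.672, 3.244.
Z = Σ gᵢe^(−Eᵢ/kT) = 2·e^(−0.3817) + 2·e^(−2.672) + 3·e^(−3.244) = 1.365 + 0.1382 + 0.1170 = 1.620.
P₂ = g₂ e^(−E₂/kT) / Z = 0.1170/1.620 = 0.072.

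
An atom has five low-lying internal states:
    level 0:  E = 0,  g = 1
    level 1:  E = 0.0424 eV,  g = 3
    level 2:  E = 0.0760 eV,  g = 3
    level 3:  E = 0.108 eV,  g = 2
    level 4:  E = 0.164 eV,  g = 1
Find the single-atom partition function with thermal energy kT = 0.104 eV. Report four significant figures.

Z = 5.355

Eᵢ/kT = 0, 0.407692, 0.730769, 1.03846, 1.57692.
Z = Σ gᵢe^(−Eᵢ/kT) = 1·e^(−0) + 3·e^(−0.407692) + 3·e^(−0.730769) + 2·e^(−1.03846) + 1·e^(−1.57692) = 1.00000 + 1.99555 + 1.44462 + 0.707999 + 0.206610 = 5.35478.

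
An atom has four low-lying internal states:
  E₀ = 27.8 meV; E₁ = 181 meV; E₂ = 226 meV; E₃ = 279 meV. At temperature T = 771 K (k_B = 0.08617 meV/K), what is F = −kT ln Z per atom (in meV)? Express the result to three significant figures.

k_BT = 0.08617 × 771 K = 66.437 meV.
Eᵢ/kT = 0.41844, 2.7244, 3.4017, 4.1995.
Z = Σ e^(−Eᵢ/kT) = e^(−0.41844) + e^(−2.7244) + e^(−3.4017) + e^(−4.1995) = 0.65807 + 0.065586 + 0.033317 + 0.015003 = 0.77198.
F = −kT ln Z = −66.437 × ln(0.77198) = −66.437 × -0.25880 = 17.2 meV.

17.2 meV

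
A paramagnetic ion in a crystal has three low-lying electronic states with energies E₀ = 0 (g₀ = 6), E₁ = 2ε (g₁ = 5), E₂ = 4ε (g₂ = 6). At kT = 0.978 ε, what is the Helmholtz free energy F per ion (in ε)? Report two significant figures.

Eᵢ/kT = 0, 2.045, 4.090.
Z = Σ gᵢe^(−Eᵢ/kT) = 6·e^(−0) + 5·e^(−2.045) + 6·e^(−4.090) = 6.000 + 0.6469 + 0.1004 = 6.747.
F = −kT ln Z = −0.978 × ln(6.747) = −0.978 × 1.909 = -1.9 ε.

-1.9 ε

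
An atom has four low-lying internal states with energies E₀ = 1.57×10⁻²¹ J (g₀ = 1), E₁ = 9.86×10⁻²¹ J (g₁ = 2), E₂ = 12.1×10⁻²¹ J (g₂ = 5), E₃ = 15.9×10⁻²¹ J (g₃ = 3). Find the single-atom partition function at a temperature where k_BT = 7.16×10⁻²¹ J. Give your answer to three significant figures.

Eᵢ/kT = 0.21927, 1.3771, 1.6899, 2.2207.
Z = Σ gᵢe^(−Eᵢ/kT) = 1·e^(−0.21927) + 2·e^(−1.3771) + 5·e^(−1.6899) + 3·e^(−2.2207) = 0.80310 + 0.50462 + 0.92269 + 0.32560 = 2.5560.

Z = 2.56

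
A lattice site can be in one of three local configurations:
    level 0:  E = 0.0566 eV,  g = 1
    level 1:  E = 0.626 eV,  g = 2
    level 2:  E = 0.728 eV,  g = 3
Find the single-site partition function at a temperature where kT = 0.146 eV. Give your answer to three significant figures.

Z = 0.727

Eᵢ/kT = 0.38767, 4.2877, 4.9863.
Z = Σ gᵢe^(−Eᵢ/kT) = 1·e^(−0.38767) + 2·e^(−4.2877) + 3·e^(−4.9863) = 0.67864 + 0.027473 + 0.020493 = 0.72661.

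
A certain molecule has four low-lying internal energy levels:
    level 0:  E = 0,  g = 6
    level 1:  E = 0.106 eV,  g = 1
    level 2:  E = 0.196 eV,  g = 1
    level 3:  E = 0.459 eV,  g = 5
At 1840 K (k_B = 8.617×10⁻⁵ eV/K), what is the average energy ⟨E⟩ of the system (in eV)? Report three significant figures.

0.0336 eV

k_BT = 8.617×10⁻⁵ × 1840 K = 0.15855 eV.
Eᵢ/kT = 0, 0.66856, 1.2362, 2.8950.
Z = Σ gᵢe^(−Eᵢ/kT) = 6·e^(−0) + 1·e^(−0.66856) + 1·e^(−1.2362) + 5·e^(−2.8950) = 6.0000 + 0.51245 + 0.29049 + 0.27650 = 7.0794.
⟨E⟩ = Σ Eᵢ gᵢe^(−Eᵢ/kT) / Z = (0·6.0000 + 0.106·0.51245 + 0.196·0.29049 + 0.459·0.27650) / 7.0794 = 0.0336 eV.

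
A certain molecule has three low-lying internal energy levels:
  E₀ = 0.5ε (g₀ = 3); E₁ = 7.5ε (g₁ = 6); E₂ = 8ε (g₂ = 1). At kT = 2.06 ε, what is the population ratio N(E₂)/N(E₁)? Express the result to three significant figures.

0.131

n₂/n₁ = (g₂/g₁) exp[−(E₂−E₁)/kT] = (1/6) × exp(−(0.5ε)/(2.06ε)) = (1/6) × exp(-0.24272) = 0.131.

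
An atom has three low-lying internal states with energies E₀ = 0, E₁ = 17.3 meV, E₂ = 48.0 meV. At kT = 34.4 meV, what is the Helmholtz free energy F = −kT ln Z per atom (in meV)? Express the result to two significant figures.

Eᵢ/kT = 0, 0.5029, 1.395.
Z = Σ e^(−Eᵢ/kT) = e^(−0) + e^(−0.5029) + e^(−1.395) = 1.000 + 0.6048 + 0.2478 = 1.853.
F = −kT ln Z = −34.4 × ln(1.853) = −34.4 × 0.6168 = -21 meV.

-21 meV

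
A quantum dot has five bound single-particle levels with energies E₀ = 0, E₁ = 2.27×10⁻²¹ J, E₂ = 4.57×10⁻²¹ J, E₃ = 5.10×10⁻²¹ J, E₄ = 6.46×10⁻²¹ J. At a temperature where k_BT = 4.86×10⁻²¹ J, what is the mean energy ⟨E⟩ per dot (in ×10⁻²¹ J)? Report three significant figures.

2.55 ×10⁻²¹ J

Eᵢ/kT = 0, 0.46708, 0.94033, 1.0494, 1.3292.
Z = Σ e^(−Eᵢ/kT) = e^(−0) + e^(−0.46708) + e^(−0.94033) + e^(−1.0494) + e^(−1.3292) = 1.0000 + 0.62683 + 0.39050 + 0.35015 + 0.26469 = 2.6322.
⟨E⟩ = Σ Eᵢ e^(−Eᵢ/kT) / Z = (0·1.0000 + 2.27·0.62683 + 4.57·0.39050 + 5.10·0.35015 + 6.46·0.26469) / 2.6322 = 2.55 ×10⁻²¹ J.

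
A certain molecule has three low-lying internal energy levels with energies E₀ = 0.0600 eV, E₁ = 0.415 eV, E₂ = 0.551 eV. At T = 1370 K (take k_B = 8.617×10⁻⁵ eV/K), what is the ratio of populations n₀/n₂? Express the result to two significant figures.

64

k_BT = 8.617×10⁻⁵ × 1370 K = 0.1181 eV.
n₀/n₂ = exp[−(E₀−E₂)/kT] = exp(−(-0.4910 eV)/(0.1181 eV)) = exp(4.157) = 64.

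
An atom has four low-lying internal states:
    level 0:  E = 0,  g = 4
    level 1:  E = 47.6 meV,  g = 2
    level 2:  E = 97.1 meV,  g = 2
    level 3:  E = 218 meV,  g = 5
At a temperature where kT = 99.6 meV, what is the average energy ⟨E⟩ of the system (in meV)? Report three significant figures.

Eᵢ/kT = 0, 0.47791, 0.97490, 2.1888.
Z = Σ gᵢe^(−Eᵢ/kT) = 4·e^(−0) + 2·e^(−0.47791) + 2·e^(−0.97490) + 5·e^(−2.1888) = 4.0000 + 1.2402 + 0.75446 + 0.56026 = 6.5549.
⟨E⟩ = Σ Eᵢ gᵢe^(−Eᵢ/kT) / Z = (0·4.0000 + 47.6·1.2402 + 97.1·0.75446 + 218·0.56026) / 6.5549 = 38.8 meV.

38.8 meV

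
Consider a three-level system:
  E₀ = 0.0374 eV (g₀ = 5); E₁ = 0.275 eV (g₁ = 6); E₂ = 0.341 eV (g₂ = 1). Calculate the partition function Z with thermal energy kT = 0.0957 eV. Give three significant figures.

Eᵢ/kT = 0.39080, 2.8736, 3.5632.
Z = Σ gᵢe^(−Eᵢ/kT) = 5·e^(−0.39080) + 6·e^(−2.8736) + 1·e^(−3.5632) = 3.3826 + 0.33897 + 0.028348 = 3.7499.

Z = 3.75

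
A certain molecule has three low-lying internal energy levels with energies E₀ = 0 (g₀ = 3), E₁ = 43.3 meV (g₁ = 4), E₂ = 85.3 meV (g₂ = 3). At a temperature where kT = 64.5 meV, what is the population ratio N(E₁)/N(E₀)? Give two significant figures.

0.68

n₁/n₀ = (g₁/g₀) exp[−(E₁−E₀)/kT] = (4/3) × exp(−(43.3 meV)/(64.5 meV)) = (4/3) × exp(-0.6713) = 0.68.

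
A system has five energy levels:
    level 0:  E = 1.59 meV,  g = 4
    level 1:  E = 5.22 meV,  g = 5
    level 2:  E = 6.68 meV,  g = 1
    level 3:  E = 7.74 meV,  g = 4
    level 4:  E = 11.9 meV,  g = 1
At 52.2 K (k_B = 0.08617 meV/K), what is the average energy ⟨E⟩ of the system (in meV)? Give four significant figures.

k_BT = 0.08617 × 52.2 K = 4.49807 meV.
Eᵢ/kT = 0.353485, 1.16050, 1.48508, 1.72074, 2.64558.
Z = Σ gᵢe^(−Eᵢ/kT) = 4·e^(−0.353485) + 5·e^(−1.16050) + 1·e^(−1.48508) + 4·e^(−1.72074) + 1·e^(−2.64558) = 2.80895 + 1.56665 + 0.226484 + 0.715735 + 0.0709642 = 5.38878.
⟨E⟩ = Σ Eᵢ gᵢe^(−Eᵢ/kT) / Z = (1.59·2.80895 + 5.22·1.56665 + 6.68·0.226484 + 7.74·0.715735 + 11.9·0.0709642) / 5.38878 = 3.812 meV.

3.812 meV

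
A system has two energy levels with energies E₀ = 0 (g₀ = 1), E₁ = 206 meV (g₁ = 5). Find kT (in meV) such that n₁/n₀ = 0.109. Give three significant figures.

53.8 meV

n₁/n₀ = (g₁/g₀) exp[−(E₁−E₀)/kT] = 0.109.
⇒ (E₁−E₀)/kT = ln((5/1)/0.109) = ln(45.872) = 3.8259.
kT = 206 meV / 3.8259 = 53.8 meV.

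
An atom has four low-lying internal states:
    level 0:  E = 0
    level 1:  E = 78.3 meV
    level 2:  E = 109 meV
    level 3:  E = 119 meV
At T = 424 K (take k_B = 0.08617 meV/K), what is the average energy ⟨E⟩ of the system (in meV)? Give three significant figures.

16.0 meV

k_BT = 0.08617 × 424 K = 36.536 meV.
Eᵢ/kT = 0, 2.1431, 2.9834, 3.2571.
Z = Σ e^(−Eᵢ/kT) = e^(−0) + e^(−2.1431) + e^(−2.9834) + e^(−3.2571) = 1.0000 + 0.11729 + 0.050620 + 0.038500 = 1.2064.
⟨E⟩ = Σ Eᵢ e^(−Eᵢ/kT) / Z = (0·1.0000 + 78.3·0.11729 + 109·0.050620 + 119·0.038500) / 1.2064 = 16.0 meV.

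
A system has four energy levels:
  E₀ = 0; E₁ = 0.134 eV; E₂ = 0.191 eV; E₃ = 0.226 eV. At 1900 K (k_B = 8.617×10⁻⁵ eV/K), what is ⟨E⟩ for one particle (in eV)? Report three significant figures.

0.0875 eV

k_BT = 8.617×10⁻⁵ × 1900 K = 0.16372 eV.
Eᵢ/kT = 0, 0.81847, 1.1666, 1.3804.
Z = Σ e^(−Eᵢ/kT) = e^(−0) + e^(−0.81847) + e^(−1.1666) + e^(−1.3804) = 1.0000 + 0.44111 + 0.31142 + 0.25148 = 2.0040.
⟨E⟩ = Σ Eᵢ e^(−Eᵢ/kT) / Z = (0·1.0000 + 0.134·0.44111 + 0.191·0.31142 + 0.226·0.25148) / 2.0040 = 0.0875 eV.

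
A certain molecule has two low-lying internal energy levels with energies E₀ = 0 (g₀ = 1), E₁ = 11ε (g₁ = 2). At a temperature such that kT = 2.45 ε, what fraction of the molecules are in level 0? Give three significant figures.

Eᵢ/kT = 0, 4.4898.
Z = Σ gᵢe^(−Eᵢ/kT) = 1·e^(−0) + 2·e^(−4.4898) = 1.0000 + 0.022446 = 1.0224.
P₀ = g₀ e^(−E₀/kT) / Z = 1.0000/1.0224 = 0.978.

0.978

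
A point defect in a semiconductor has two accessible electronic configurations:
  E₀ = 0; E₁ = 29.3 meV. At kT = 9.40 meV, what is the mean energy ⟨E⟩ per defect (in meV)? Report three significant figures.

1.24 meV

Eᵢ/kT = 0, 3.1170.
Z = Σ e^(−Eᵢ/kT) = e^(−0) + e^(−3.1170) = 1.0000 + 0.044290 = 1.0443.
⟨E⟩ = Σ Eᵢ e^(−Eᵢ/kT) / Z = (0·1.0000 + 29.3·0.044290) / 1.0443 = 1.24 meV.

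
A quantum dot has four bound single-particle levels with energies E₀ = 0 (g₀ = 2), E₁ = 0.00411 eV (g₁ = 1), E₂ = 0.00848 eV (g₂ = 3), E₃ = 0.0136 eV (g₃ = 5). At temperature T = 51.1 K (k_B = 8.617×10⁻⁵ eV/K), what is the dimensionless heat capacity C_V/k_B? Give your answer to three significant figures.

k_BT = 8.617×10⁻⁵ × 51.1 K = 0.0044033 eV.
Eᵢ/kT = 0, 0.93339, 1.9258, 3.0886.
Z = Σ gᵢe^(−Eᵢ/kT) = 2·e^(−0) + 1·e^(−0.93339) + 3·e^(−1.9258) + 5·e^(−3.0886) = 2.0000 + 0.39322 + 0.43728 + 0.22783 = 3.0583.
⟨E⟩ = 0.0027541 eV, ⟨E²⟩ = 0.000026232 eV².
C_V/k_B = (⟨E²⟩ − ⟨E⟩²)/(kT)² = (0.000026232 − 0.0000075851)/0.000019389 = 0.962.

0.962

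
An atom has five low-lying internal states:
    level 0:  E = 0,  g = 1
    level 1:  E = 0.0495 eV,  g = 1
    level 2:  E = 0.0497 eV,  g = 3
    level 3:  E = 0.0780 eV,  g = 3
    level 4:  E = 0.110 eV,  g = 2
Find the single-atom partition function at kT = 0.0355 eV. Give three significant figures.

Z = 2.41

Eᵢ/kT = 0, 1.3944, 1.4000, 2.1972, 3.0986.
Z = Σ gᵢe^(−Eᵢ/kT) = 1·e^(−0) + 1·e^(−1.3944) + 3·e^(−1.4000) + 3·e^(−2.1972) + 2·e^(−3.0986) = 1.0000 + 0.24798 + 0.73979 + 0.33334 + 0.090225 = 2.4113.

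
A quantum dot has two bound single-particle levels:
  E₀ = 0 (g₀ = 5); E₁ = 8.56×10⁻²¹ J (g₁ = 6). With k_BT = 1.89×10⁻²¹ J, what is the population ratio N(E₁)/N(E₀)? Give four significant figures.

n₁/n₀ = (g₁/g₀) exp[−(E₁−E₀)/kT] = (6/5) × exp(−(8.56 ×10⁻²¹ J)/(1.89 ×10⁻²¹ J)) = (6/5) × exp(-4.52910) = 0.01295.

0.01295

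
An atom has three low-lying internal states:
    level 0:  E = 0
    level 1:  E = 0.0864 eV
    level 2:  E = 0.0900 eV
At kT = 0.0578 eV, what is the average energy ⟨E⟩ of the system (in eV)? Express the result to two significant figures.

0.027 eV

Eᵢ/kT = 0, 1.495, 1.557.
Z = Σ e^(−Eᵢ/kT) = e^(−0) + e^(−1.495) + e^(−1.557) = 1.000 + 0.2242 + 0.2108 = 1.435.
⟨E⟩ = Σ Eᵢ e^(−Eᵢ/kT) / Z = (0·1.000 + 0.0864·0.2242 + 0.0900·0.2108) / 1.435 = 0.027 eV.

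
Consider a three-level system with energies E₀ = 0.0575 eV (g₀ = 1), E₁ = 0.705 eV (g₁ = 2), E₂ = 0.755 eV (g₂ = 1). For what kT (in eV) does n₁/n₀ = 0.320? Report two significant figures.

n₁/n₀ = (g₁/g₀) exp[−(E₁−E₀)/kT] = 0.320.
⇒ (E₁−E₀)/kT = ln((2/1)/0.320) = ln(6.250) = 1.833.
kT = 0.6475 eV / 1.833 = 0.35 eV.

0.35 eV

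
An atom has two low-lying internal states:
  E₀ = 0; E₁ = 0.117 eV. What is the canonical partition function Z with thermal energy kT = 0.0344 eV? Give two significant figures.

Eᵢ/kT = 0, 3.401.
Z = Σ e^(−Eᵢ/kT) = e^(−0) + e^(−3.401) = 1.000 + 0.03334 = 1.033.

Z = 1.0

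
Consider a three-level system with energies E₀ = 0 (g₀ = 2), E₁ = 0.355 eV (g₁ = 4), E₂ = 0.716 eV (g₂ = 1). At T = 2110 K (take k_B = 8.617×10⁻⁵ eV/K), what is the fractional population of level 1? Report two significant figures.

k_BT = 8.617×10⁻⁵ × 2110 K = 0.1818 eV.
Eᵢ/kT = 0, 1.953, 3.938.
Z = Σ gᵢe^(−Eᵢ/kT) = 2·e^(−0) + 4·e^(−1.953) + 1·e^(−3.938) = 2.000 + 0.5674 + 0.01949 = 2.587.
P₁ = g₁ e^(−E₁/kT) / Z = 0.5674/2.587 = 0.22.

0.22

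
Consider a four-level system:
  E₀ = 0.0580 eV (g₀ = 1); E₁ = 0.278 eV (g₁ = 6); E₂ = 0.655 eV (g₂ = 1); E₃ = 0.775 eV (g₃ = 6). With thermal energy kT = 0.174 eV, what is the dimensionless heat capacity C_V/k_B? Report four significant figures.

Eᵢ/kT = 0.333333, 1.59770, 3.76437, 4.45402.
Z = Σ gᵢe^(−Eᵢ/kT) = 1·e^(−0.333333) + 6·e^(−1.59770) + 1·e^(−3.76437) + 6·e^(−4.45402) = 0.716532 + 1.21417 + 0.0231822 + 0.0697903 = 2.02367.
⟨E⟩ = 0.221563 eV, ⟨E²⟩ = 0.0731887 eV².
C_V/k_B = (⟨E²⟩ − ⟨E⟩²)/(kT)² = (0.0731887 − 0.0490902)/0.0302760 = 0.7960.

0.7960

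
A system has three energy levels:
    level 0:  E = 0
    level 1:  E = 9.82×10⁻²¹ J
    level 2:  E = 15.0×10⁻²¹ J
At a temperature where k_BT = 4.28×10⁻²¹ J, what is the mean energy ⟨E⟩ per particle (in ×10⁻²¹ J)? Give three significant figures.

Eᵢ/kT = 0, 2.2944, 3.5047.
Z = Σ e^(−Eᵢ/kT) = e^(−0) + e^(−2.2944) + e^(−3.5047) = 1.0000 + 0.10082 + 0.030056 = 1.1309.
⟨E⟩ = Σ Eᵢ e^(−Eᵢ/kT) / Z = (0·1.0000 + 9.82·0.10082 + 15.0·0.030056) / 1.1309 = 1.27 ×10⁻²¹ J.

1.27 ×10⁻²¹ J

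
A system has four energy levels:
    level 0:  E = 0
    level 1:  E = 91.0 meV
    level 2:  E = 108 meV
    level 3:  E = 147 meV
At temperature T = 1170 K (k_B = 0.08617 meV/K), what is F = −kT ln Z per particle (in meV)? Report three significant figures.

k_BT = 0.08617 × 1170 K = 100.82 meV.
Eᵢ/kT = 0, 0.90260, 1.0712, 1.4580.
Z = Σ e^(−Eᵢ/kT) = e^(−0) + e^(−0.90260) + e^(−1.0712) + e^(−1.4580) = 1.0000 + 0.40551 + 0.34260 + 0.23270 = 1.9808.
F = −kT ln Z = −100.82 × ln(1.9808) = −100.82 × 0.68350 = -68.9 meV.

-68.9 meV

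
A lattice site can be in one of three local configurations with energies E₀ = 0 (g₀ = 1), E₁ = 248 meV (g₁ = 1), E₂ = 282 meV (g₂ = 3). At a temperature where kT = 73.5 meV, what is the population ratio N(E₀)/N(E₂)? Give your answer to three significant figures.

n₀/n₂ = (g₀/g₂) exp[−(E₀−E₂)/kT] = (1/3) × exp(−(-282 meV)/(73.5 meV)) = (1/3) × exp(3.8367) = 15.5.

15.5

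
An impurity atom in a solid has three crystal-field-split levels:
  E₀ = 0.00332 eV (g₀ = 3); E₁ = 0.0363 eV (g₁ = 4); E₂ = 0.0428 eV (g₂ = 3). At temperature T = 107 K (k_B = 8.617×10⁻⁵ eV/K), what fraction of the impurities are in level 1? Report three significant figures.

0.0355

k_BT = 8.617×10⁻⁵ × 107 K = 0.0092202 eV.
Eᵢ/kT = 0.36008, 3.9370, 4.6420.
Z = Σ gᵢe^(−Eᵢ/kT) = 3·e^(−0.36008) + 4·e^(−3.9370) + 3·e^(−4.6420) = 2.0929 + 0.078027 + 0.028915 = 2.1998.
P₁ = g₁ e^(−E₁/kT) / Z = 0.078027/2.1998 = 0.0355.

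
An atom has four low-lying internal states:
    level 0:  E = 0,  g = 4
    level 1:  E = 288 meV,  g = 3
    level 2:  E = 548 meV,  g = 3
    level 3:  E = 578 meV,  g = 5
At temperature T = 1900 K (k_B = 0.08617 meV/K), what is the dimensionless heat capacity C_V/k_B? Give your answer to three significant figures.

k_BT = 0.08617 × 1900 K = 163.72 meV.
Eᵢ/kT = 0, 1.7591, 3.3472, 3.5304.
Z = Σ gᵢe^(−Eᵢ/kT) = 4·e^(−0) + 3·e^(−1.7591) + 3·e^(−3.3472) + 5·e^(−3.5304) = 4.0000 + 0.51660 + 0.10555 + 0.14647 = 4.7686.
⟨E⟩ = 61.083 meV, ⟨E²⟩ = 25894 meV².
C_V/k_B = (⟨E²⟩ − ⟨E⟩²)/(kT)² = (25894 − 3731.1)/26804 = 0.827.

0.827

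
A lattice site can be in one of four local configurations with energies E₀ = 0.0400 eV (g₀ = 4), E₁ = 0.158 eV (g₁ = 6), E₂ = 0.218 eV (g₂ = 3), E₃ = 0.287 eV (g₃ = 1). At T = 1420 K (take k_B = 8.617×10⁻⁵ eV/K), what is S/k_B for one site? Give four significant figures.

2.454

k_BT = 8.617×10⁻⁵ × 1420 K = 0.122361 eV.
Eᵢ/kT = 0.326902, 1.29126, 1.78161, 2.34552.
Z = Σ gᵢe^(−Eᵢ/kT) = 4·e^(−0.326902) + 6·e^(−1.29126) + 3·e^(−1.78161) + 1·e^(−2.34552) = 2.88462 + 1.64954 + 0.505101 + 0.0957974 = 5.13506.
⟨E⟩ = Σ EᵢPᵢ = 0.100022 eV.
S/k_B = ln Z + ⟨E⟩/kT = ln(5.13506) + 0.100022/0.122361 = 1.63609 + 0.817434 = 2.454.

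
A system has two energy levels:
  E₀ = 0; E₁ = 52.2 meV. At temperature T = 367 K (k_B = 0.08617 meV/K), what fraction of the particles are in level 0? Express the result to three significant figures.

0.839

k_BT = 0.08617 × 367 K = 31.624 meV.
Eᵢ/kT = 0, 1.6506.
Z = Σ e^(−Eᵢ/kT) = e^(−0) + e^(−1.6506) = 1.0000 + 0.19193 = 1.1919.
P₀ = e^(−E₀/kT) / Z = 1.0000/1.1919 = 0.839.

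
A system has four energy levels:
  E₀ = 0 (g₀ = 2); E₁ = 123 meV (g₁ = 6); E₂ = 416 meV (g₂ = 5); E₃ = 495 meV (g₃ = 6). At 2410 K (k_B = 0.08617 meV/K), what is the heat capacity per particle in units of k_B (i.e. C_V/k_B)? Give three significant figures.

k_BT = 0.08617 × 2410 K = 207.67 meV.
Eᵢ/kT = 0, 0.59229, 2.0032, 2.3836.
Z = Σ gᵢe^(−Eᵢ/kT) = 2·e^(−0) + 6·e^(−0.59229) + 5·e^(−2.0032) + 6·e^(−2.3836) = 2.0000 + 3.3184 + 0.67451 + 0.55331 = 6.5462.
⟨E⟩ = 147.05 meV, ⟨E²⟩ = 46211 meV².
C_V/k_B = (⟨E²⟩ − ⟨E⟩²)/(kT)² = (46211 − 21624)/43127 = 0.570.

0.570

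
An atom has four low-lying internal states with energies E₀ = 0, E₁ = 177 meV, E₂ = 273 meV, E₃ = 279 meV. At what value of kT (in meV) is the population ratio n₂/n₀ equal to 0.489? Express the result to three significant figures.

382 meV

n₂/n₀ = exp[−(E₂−E₀)/kT] = 0.489.
⇒ (E₂−E₀)/kT = ln(1/0.489) = ln(2.0450) = 0.71540.
kT = 273 meV / 0.71540 = 382 meV.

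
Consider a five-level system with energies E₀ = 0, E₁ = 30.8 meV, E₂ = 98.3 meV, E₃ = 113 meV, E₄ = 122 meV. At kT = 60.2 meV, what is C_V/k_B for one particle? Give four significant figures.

0.5235

Eᵢ/kT = 0, 0.511628, 1.63289, 1.87708, 2.02658.
Z = Σ e^(−Eᵢ/kT) = e^(−0) + e^(−0.511628) + e^(−1.63289) + e^(−1.87708) + e^(−2.02658) = 1.00000 + 0.599519 + 0.195364 + 0.153036 + 0.131785 = 2.07970.
⟨E⟩ = 34.1589 meV, ⟨E²⟩ = 3063.96 meV².
C_V/k_B = (⟨E²⟩ − ⟨E⟩²)/(kT)² = (3063.96 − 1166.83)/3624.04 = 0.5235.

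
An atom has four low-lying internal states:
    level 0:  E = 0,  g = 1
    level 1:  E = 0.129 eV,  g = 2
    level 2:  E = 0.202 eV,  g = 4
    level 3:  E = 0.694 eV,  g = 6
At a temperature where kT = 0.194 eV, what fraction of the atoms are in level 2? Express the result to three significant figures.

Eᵢ/kT = 0, 0.66495, 1.0412, 3.5773.
Z = Σ gᵢe^(−Eᵢ/kT) = 1·e^(−0) + 2·e^(−0.66495) + 4·e^(−1.0412) + 6·e^(−3.5773) = 1.0000 + 1.0286 + 1.4121 + 0.16771 = 3.6084.
P₂ = g₂ e^(−E₂/kT) / Z = 1.4121/3.6084 = 0.391.

0.391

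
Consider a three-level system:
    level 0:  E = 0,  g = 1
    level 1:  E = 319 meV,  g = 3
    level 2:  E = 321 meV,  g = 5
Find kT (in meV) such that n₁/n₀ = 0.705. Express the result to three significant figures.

220 meV

n₁/n₀ = (g₁/g₀) exp[−(E₁−E₀)/kT] = 0.705.
⇒ (E₁−E₀)/kT = ln((3/1)/0.705) = ln(4.2553) = 1.4482.
kT = 319 meV / 1.4482 = 220 meV.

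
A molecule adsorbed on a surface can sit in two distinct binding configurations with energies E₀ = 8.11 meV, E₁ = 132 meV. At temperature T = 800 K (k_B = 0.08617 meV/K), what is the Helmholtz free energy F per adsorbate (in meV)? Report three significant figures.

-2.46 meV

k_BT = 0.08617 × 800 K = 68.936 meV.
Eᵢ/kT = 0.11765, 1.9148.
Z = Σ e^(−Eᵢ/kT) = e^(−0.11765) + e^(−1.9148) = 0.88901 + 0.14737 = 1.0364.
F = −kT ln Z = −68.936 × ln(1.0364) = −68.936 × 0.035753 = -2.46 meV.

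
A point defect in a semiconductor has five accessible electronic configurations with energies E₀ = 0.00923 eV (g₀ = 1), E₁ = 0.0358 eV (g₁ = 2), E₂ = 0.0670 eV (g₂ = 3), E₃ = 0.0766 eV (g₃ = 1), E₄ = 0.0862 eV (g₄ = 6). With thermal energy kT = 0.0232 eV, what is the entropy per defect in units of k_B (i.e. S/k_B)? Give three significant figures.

Eᵢ/kT = 0.39784, 1.5431, 2.8879, 3.3017, 3.7155.
Z = Σ gᵢe^(−Eᵢ/kT) = 1·e^(−0.39784) + 2·e^(−1.5431) + 3·e^(−2.8879) + 1·e^(−3.3017) + 6·e^(−3.7155) = 0.67177 + 0.42744 + 0.16708 + 0.036821 + 0.14606 = 1.4492.
⟨E⟩ = Σ EᵢPᵢ = 0.033196 eV.
S/k_B = ln Z + ⟨E⟩/kT = ln(1.4492) + 0.033196/0.0232 = 0.37101 + 1.4309 = 1.80.

1.80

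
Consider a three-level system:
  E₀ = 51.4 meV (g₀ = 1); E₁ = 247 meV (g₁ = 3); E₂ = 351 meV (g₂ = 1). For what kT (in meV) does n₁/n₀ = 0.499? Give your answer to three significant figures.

109 meV

n₁/n₀ = (g₁/g₀) exp[−(E₁−E₀)/kT] = 0.499.
⇒ (E₁−E₀)/kT = ln((3/1)/0.499) = ln(6.0120) = 1.7938.
kT = 195.6 meV / 1.7938 = 109 meV.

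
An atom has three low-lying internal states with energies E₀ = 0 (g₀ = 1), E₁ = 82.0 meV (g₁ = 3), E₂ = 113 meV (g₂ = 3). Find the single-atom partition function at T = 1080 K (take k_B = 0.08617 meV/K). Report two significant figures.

Z = 3.1

k_BT = 0.08617 × 1080 K = 93.06 meV.
Eᵢ/kT = 0, 0.8812, 1.214.
Z = Σ gᵢe^(−Eᵢ/kT) = 1·e^(−0) + 3·e^(−0.8812) + 3·e^(−1.214) = 1.000 + 1.243 + 0.8910 = 3.134.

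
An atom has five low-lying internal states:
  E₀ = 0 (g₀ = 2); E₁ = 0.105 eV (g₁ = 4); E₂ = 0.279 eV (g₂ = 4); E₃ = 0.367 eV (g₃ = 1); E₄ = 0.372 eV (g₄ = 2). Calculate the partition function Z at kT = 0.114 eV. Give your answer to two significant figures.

Eᵢ/kT = 0, 0.9211, 2.447, 3.219, 3.263.
Z = Σ gᵢe^(−Eᵢ/kT) = 2·e^(−0) + 4·e^(−0.9211) + 4·e^(−2.447) + 1·e^(−3.219) + 2·e^(−3.263) = 2.000 + 1.592 + 0.3462 + 0.04000 + 0.07655 = 4.055.

Z = 4.1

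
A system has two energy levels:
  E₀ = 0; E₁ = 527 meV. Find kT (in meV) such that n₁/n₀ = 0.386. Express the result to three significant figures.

n₁/n₀ = exp[−(E₁−E₀)/kT] = 0.386.
⇒ (E₁−E₀)/kT = ln(1/0.386) = ln(2.5907) = 0.95193.
kT = 527 meV / 0.95193 = 554 meV.

554 meV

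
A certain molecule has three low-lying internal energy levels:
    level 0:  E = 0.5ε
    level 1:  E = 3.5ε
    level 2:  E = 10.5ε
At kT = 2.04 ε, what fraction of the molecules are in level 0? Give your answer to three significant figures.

Eᵢ/kT = 0.24510, 1.7157, 5.1471.
Z = Σ e^(−Eᵢ/kT) = e^(−0.24510) + e^(−1.7157) + e^(−5.1471) = 0.78263 + 0.17984 + 0.0058162 = 0.96829.
P₀ = e^(−E₀/kT) / Z = 0.78263/0.96829 = 0.808.

0.808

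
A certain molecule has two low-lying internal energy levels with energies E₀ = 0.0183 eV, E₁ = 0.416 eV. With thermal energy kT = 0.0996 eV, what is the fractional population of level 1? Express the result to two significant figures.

0.018

Eᵢ/kT = 0.1837, 4.177.
Z = Σ e^(−Eᵢ/kT) = e^(−0.1837) + e^(−4.177) = 0.8322 + 0.01534 = 0.8475.
P₁ = e^(−E₁/kT) / Z = 0.01534/0.8475 = 0.018.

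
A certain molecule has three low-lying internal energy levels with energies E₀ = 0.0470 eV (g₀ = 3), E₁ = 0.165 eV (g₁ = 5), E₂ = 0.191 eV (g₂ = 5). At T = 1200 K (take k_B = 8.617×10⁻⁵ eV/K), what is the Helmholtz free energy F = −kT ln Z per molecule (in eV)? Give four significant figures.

-0.1355 eV

k_BT = 8.617×10⁻⁵ × 1200 K = 0.103404 eV.
Eᵢ/kT = 0.454528, 1.59568, 1.84712.
Z = Σ gᵢe^(−Eᵢ/kT) = 3·e^(−0.454528) + 5·e^(−1.59568) + 5·e^(−1.84712) = 1.90424 + 1.01385 + 0.788453 = 3.70654.
F = −kT ln Z = −0.103404 × ln(3.70654) = −0.103404 × 1.31010 = -0.1355 eV.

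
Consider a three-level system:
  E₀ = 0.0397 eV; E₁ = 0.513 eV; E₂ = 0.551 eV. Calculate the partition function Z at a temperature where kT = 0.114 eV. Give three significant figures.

Eᵢ/kT = 0.34825, 4.5000, 4.8333.
Z = Σ e^(−Eᵢ/kT) = e^(−0.34825) + e^(−4.5000) + e^(−4.8333) = 0.70592 + 0.011109 + 0.0079602 = 0.72499.

Z = 0.725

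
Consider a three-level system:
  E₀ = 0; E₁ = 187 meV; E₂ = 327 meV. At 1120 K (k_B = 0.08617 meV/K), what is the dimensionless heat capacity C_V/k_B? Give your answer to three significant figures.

0.677

k_BT = 0.08617 × 1120 K = 96.510 meV.
Eᵢ/kT = 0, 1.9376, 3.3882.
Z = Σ e^(−Eᵢ/kT) = e^(−0) + e^(−1.9376) + e^(−3.3882) = 1.0000 + 0.14405 + 0.033769 = 1.1778.
⟨E⟩ = 32.246 meV, ⟨E²⟩ = 7342.6 meV².
C_V/k_B = (⟨E²⟩ − ⟨E⟩²)/(kT)² = (7342.6 − 1039.8)/9314.2 = 0.677.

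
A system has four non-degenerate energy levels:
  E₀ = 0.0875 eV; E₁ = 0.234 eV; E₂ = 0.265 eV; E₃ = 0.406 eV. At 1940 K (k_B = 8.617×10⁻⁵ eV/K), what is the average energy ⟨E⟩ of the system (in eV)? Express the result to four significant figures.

0.1763 eV

k_BT = 8.617×10⁻⁵ × 1940 K = 0.167170 eV.
Eᵢ/kT = 0.523419, 1.39977, 1.58521, 2.42867.
Z = Σ e^(−Eᵢ/kT) = e^(−0.523419) + e^(−1.39977) + e^(−1.58521) + e^(−2.42867) = 0.592491 + 0.246654 + 0.204905 + 0.0881540 = 1.13220.
⟨E⟩ = Σ Eᵢ e^(−Eᵢ/kT) / Z = (0.0875·0.592491 + 0.234·0.246654 + 0.265·0.204905 + 0.406·0.0881540) / 1.13220 = 0.1763 eV.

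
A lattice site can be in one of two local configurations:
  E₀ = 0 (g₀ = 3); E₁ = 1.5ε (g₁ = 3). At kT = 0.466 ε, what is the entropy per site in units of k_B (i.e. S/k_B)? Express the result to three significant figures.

1.26

Eᵢ/kT = 0, 3.2189.
Z = Σ gᵢe^(−Eᵢ/kT) = 3·e^(−0) + 3·e^(−3.2189) = 3.0000 + 0.12000 = 3.1200.
⟨E⟩ = Σ EᵢPᵢ = 0.057692 ε.
S/k_B = ln Z + ⟨E⟩/kT = ln(3.1200) + 0.057692/0.466 = 1.1378 + 0.12380 = 1.26.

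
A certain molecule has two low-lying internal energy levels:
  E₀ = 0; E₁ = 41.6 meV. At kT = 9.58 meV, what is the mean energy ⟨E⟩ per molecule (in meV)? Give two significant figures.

Eᵢ/kT = 0, 4.342.
Z = Σ e^(−Eᵢ/kT) = e^(−0) + e^(−4.342) = 1.000 + 0.01301 = 1.013.
⟨E⟩ = Σ Eᵢ e^(−Eᵢ/kT) / Z = (0·1.000 + 41.6·0.01301) / 1.013 = 0.53 meV.

0.53 meV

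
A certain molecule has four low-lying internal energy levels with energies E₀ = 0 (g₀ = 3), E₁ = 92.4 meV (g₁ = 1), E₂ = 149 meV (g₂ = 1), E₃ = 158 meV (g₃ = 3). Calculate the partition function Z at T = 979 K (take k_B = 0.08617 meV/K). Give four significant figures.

Z = 3.966

k_BT = 0.08617 × 979 K = 84.3604 meV.
Eᵢ/kT = 0, 1.09530, 1.76623, 1.87292.
Z = Σ gᵢe^(−Eᵢ/kT) = 3·e^(−0) + 1·e^(−1.09530) + 1·e^(−1.76623) + 3·e^(−1.87292) = 3.00000 + 0.334439 + 0.170976 + 0.461023 = 3.96644.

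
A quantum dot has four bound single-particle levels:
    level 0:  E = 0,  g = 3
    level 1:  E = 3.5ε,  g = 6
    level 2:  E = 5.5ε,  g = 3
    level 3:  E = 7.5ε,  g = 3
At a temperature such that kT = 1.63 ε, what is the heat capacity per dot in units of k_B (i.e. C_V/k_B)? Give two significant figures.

1.0

Eᵢ/kT = 0, 2.147, 3.374, 4.601.
Z = Σ gᵢe^(−Eᵢ/kT) = 3·e^(−0) + 6·e^(−2.147) + 3·e^(−3.374) + 3·e^(−4.601) = 3.000 + 0.7010 + 0.1028 + 0.03013 = 3.834.
⟨E⟩ = 0.8463 ε, ⟨E²⟩ = 3.493 ε².
C_V/k_B = (⟨E²⟩ − ⟨E⟩²)/(kT)² = (3.493 − 0.7162)/2.657 = 1.0.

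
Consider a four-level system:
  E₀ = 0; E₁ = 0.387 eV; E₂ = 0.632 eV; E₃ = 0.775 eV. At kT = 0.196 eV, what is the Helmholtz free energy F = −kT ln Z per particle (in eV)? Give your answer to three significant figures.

-0.0354 eV

Eᵢ/kT = 0, 1.9745, 3.2245, 3.9541.
Z = Σ e^(−Eᵢ/kT) = e^(−0) + e^(−1.9745) + e^(−3.2245) + e^(−3.9541) = 1.0000 + 0.13883 + 0.039776 + 0.019176 = 1.1978.
F = −kT ln Z = −0.196 × ln(1.1978) = −0.196 × 0.18049 = -0.0354 eV.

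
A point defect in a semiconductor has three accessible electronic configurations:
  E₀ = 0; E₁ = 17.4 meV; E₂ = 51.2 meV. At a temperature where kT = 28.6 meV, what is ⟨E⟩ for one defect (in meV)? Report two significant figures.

11 meV

Eᵢ/kT = 0, 0.6084, 1.790.
Z = Σ e^(−Eᵢ/kT) = e^(−0) + e^(−0.6084) + e^(−1.790) = 1.000 + 0.5442 + 0.1670 = 1.711.
⟨E⟩ = Σ Eᵢ e^(−Eᵢ/kT) / Z = (0·1.000 + 17.4·0.5442 + 51.2·0.1670) / 1.711 = 11 meV.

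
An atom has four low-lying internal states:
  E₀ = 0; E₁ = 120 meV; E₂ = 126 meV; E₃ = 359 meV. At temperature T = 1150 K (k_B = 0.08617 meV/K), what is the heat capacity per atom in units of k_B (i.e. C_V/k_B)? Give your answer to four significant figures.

0.5158

k_BT = 0.08617 × 1150 K = 99.0955 meV.
Eᵢ/kT = 0, 1.21095, 1.27150, 3.62277.
Z = Σ e^(−Eᵢ/kT) = e^(−0) + e^(−1.21095) + e^(−1.27150) + e^(−3.62277) = 1.00000 + 0.297914 + 0.280411 + 0.0267086 = 1.60503.
⟨E⟩ = 50.2607 meV, ⟨E²⟩ = 7591.13 meV².
C_V/k_B = (⟨E²⟩ − ⟨E⟩²)/(kT)² = (7591.13 − 2526.14)/9819.92 = 0.5158.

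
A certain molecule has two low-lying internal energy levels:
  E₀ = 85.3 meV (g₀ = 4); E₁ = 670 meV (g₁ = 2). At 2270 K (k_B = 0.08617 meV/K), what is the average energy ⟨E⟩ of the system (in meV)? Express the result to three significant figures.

k_BT = 0.08617 × 2270 K = 195.61 meV.
Eᵢ/kT = 0.43607, 3.4252.
Z = Σ gᵢe^(−Eᵢ/kT) = 4·e^(−0.43607) + 2·e^(−3.4252) = 2.5863 + 0.065086 = 2.6514.
⟨E⟩ = Σ Eᵢ gᵢe^(−Eᵢ/kT) / Z = (85.3·2.5863 + 670·0.065086) / 2.6514 = 99.7 meV.

99.7 meV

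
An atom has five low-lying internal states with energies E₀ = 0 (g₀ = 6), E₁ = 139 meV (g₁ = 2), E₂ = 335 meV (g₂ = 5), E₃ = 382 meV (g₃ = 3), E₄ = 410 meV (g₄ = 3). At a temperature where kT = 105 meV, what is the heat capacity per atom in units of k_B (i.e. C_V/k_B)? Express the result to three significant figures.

Eᵢ/kT = 0, 1.3238, 3.1905, 3.6381, 3.9048.
Z = Σ gᵢe^(−Eᵢ/kT) = 6·e^(−0) + 2·e^(−1.3238) + 5·e^(−3.1905) + 3·e^(−3.6381) + 3·e^(−3.9048) = 6.0000 + 0.53224 + 0.20576 + 0.078907 + 0.060435 = 6.8773.
⟨E⟩ = 28.766 meV, ⟨E²⟩ = 8004.4 meV².
C_V/k_B = (⟨E²⟩ − ⟨E⟩²)/(kT)² = (8004.4 − 827.48)/11025 = 0.651.

0.651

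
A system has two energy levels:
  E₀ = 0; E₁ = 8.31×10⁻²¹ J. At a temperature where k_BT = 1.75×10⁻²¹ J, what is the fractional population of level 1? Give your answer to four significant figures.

Eᵢ/kT = 0, 4.74857.
Z = Σ e^(−Eᵢ/kT) = e^(−0) + e^(−4.74857) = 1.00000 + 0.00866408 = 1.00866.
P₁ = e^(−E₁/kT) / Z = 0.00866408/1.00866 = 0.008590.

0.008590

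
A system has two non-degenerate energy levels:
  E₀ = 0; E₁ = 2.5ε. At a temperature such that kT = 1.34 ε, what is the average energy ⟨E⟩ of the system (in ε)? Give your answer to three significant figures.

Eᵢ/kT = 0, 1.8657.
Z = Σ e^(−Eᵢ/kT) = e^(−0) + e^(−1.8657) = 1.0000 + 0.15479 = 1.1548.
⟨E⟩ = Σ Eᵢ e^(−Eᵢ/kT) / Z = (0·1.0000 + 2.5·0.15479) / 1.1548 = 0.335 ε.

0.335 ε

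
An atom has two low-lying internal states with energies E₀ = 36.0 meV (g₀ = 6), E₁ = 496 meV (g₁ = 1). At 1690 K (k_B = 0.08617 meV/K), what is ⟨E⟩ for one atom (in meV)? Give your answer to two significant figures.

k_BT = 0.08617 × 1690 K = 145.6 meV.
Eᵢ/kT = 0.2473, 3.407.
Z = Σ gᵢe^(−Eᵢ/kT) = 6·e^(−0.2473) + 1·e^(−3.407) = 4.685 + 0.03314 = 4.718.
⟨E⟩ = Σ Eᵢ gᵢe^(−Eᵢ/kT) / Z = (36.0·4.685 + 496·0.03314) / 4.718 = 39 meV.

39 meV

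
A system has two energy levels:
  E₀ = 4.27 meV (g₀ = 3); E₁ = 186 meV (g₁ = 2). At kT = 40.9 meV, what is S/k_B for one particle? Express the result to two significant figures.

Eᵢ/kT = 0.1044, 4.548.
Z = Σ gᵢe^(−Eᵢ/kT) = 3·e^(−0.1044) + 2·e^(−4.548) = 2.703 + 0.02118 = 2.724.
⟨E⟩ = Σ EᵢPᵢ = 5.683 meV.
S/k_B = ln Z + ⟨E⟩/kT = ln(2.724) + 5.683/40.9 = 1.002 + 0.1389 = 1.1.

1.1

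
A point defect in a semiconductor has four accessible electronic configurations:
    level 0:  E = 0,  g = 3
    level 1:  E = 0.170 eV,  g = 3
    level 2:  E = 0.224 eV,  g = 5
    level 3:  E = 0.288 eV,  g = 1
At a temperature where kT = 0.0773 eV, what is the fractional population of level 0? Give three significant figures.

0.826

Eᵢ/kT = 0, 2.1992, 2.8978, 3.7257.
Z = Σ gᵢe^(−Eᵢ/kT) = 3·e^(−0) + 3·e^(−2.1992) + 5·e^(−2.8978) + 1·e^(−3.7257) = 3.0000 + 0.33268 + 0.27572 + 0.024096 = 3.6325.
P₀ = g₀ e^(−E₀/kT) / Z = 3.0000/3.6325 = 0.826.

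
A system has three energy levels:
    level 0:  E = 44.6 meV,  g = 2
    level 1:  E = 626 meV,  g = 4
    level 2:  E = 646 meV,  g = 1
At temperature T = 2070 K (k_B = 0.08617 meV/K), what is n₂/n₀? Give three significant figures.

k_BT = 0.08617 × 2070 K = 178.37 meV.
n₂/n₀ = (g₂/g₀) exp[−(E₂−E₀)/kT] = (1/2) × exp(−(601.4 meV)/(178.37 meV)) = (1/2) × exp(-3.3716) = 0.0172.

0.0172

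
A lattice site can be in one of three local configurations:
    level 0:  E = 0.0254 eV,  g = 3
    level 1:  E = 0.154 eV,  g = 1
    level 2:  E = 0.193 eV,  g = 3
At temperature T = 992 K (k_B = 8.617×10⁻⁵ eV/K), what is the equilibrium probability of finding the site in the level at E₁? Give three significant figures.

k_BT = 8.617×10⁻⁵ × 992 K = 0.085481 eV.
Eᵢ/kT = 0.29714, 1.8016, 2.2578.
Z = Σ gᵢe^(−Eᵢ/kT) = 3·e^(−0.29714) + 1·e^(−1.8016) + 3·e^(−2.2578) = 2.2288 + 0.16503 + 0.31374 = 2.7076.
P₁ = g₁ e^(−E₁/kT) / Z = 0.16503/2.7076 = 0.0610.

0.0610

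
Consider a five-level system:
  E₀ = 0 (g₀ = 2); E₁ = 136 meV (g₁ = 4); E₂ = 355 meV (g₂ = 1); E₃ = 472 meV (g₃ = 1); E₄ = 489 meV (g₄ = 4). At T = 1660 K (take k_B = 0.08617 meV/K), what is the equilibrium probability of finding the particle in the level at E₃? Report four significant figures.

k_BT = 0.08617 × 1660 K = 143.042 meV.
Eᵢ/kT = 0, 0.950770, 2.48179, 3.29973, 3.41858.
Z = Σ gᵢe^(−Eᵢ/kT) = 2·e^(−0) + 4·e^(−0.950770) + 1·e^(−2.48179) + 1·e^(−3.29973) + 4·e^(−3.41858) = 2.00000 + 1.54577 + 0.0835935 + 0.0368931 + 0.131036 = 3.79729.
P₃ = g₃ e^(−E₃/kT) / Z = 0.0368931/3.79729 = 0.009716.

0.009716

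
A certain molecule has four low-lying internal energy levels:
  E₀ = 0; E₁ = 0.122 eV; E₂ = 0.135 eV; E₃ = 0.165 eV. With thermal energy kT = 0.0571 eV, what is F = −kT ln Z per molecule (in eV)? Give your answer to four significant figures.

-0.01354 eV

Eᵢ/kT = 0, 2.13660, 2.36427, 2.88967.
Z = Σ e^(−Eᵢ/kT) = e^(−0) + e^(−2.13660) + e^(−2.36427) + e^(−2.88967) = 1.00000 + 0.118056 + 0.0940179 + 0.0555946 = 1.26767.
F = −kT ln Z = −0.0571 × ln(1.26767) = −0.0571 × 0.237181 = -0.01354 eV.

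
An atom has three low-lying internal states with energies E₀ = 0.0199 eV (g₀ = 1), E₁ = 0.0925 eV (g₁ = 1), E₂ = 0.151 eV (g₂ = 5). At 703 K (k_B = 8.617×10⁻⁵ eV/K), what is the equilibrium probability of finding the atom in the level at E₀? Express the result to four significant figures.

k_BT = 8.617×10⁻⁵ × 703 K = 0.0605775 eV.
Eᵢ/kT = 0.328505, 1.52697, 2.49267.
Z = Σ gᵢe^(−Eᵢ/kT) = 1·e^(−0.328505) + 1·e^(−1.52697) + 5·e^(−2.49267) = 0.719999 + 0.217193 + 0.413444 = 1.35064.
P₀ = g₀ e^(−E₀/kT) / Z = 0.719999/1.35064 = 0.5331.

0.5331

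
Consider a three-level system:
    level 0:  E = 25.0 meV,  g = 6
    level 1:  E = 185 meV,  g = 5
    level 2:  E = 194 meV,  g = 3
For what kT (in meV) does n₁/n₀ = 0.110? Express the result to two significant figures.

79 meV

n₁/n₀ = (g₁/g₀) exp[−(E₁−E₀)/kT] = 0.110.
⇒ (E₁−E₀)/kT = ln((5/6)/0.110) = ln(7.576) = 2.025.
kT = 160.0 meV / 2.025 = 79 meV.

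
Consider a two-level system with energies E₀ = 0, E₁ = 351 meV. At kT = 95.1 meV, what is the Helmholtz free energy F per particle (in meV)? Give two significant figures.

Eᵢ/kT = 0, 3.691.
Z = Σ e^(−Eᵢ/kT) = e^(−0) + e^(−3.691) = 1.000 + 0.02495 = 1.025.
F = −kT ln Z = −95.1 × ln(1.025) = −95.1 × 0.02469 = -2.3 meV.

-2.3 meV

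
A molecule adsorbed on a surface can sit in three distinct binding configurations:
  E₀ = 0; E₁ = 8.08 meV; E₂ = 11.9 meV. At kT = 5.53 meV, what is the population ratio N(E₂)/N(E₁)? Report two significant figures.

0.50

n₂/n₁ = exp[−(E₂−E₁)/kT] = exp(−(3.82 meV)/(5.53 meV)) = exp(-0.6908) = 0.50.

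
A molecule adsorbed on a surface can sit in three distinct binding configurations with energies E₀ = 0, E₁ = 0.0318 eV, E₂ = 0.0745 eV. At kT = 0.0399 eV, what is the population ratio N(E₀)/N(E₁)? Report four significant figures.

n₀/n₁ = exp[−(E₀−E₁)/kT] = exp(−(-0.0318 eV)/(0.0399 eV)) = exp(0.796992) = 2.219.

2.219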